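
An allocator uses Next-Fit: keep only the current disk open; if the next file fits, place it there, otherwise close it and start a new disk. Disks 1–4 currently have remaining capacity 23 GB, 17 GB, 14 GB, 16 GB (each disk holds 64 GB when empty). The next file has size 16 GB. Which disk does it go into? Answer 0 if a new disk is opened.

Next-Fit only looks at disk 4, which has 16 GB free.
16 GB fits there.

4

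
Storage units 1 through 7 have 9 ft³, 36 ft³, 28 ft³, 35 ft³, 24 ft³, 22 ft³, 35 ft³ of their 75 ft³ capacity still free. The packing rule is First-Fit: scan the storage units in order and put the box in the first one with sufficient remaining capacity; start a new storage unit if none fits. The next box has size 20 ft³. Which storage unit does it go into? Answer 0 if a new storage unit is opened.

Storage units with room: storage unit 2 (36 ft³), storage unit 3 (28 ft³), storage unit 4 (35 ft³), storage unit 5 (24 ft³), storage unit 6 (22 ft³), storage unit 7 (35 ft³).
The first with room is storage unit 2.

2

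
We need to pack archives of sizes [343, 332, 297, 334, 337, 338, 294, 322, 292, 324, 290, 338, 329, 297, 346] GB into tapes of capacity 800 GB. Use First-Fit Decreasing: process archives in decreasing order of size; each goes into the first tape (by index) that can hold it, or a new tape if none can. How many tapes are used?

Sorted descending: 346, 343, 338, 338, 337, 334, 332, 329, 324, 322, 297, 297, 294, 292, 290.
Put 346 GB in tape 1; 454 GB remain.
Put 343 GB in tape 1; 111 GB remain.
Put 338 GB in tape 2; 462 GB remain.
Put 338 GB in tape 2; 124 GB remain.
Put 337 GB in tape 3; 463 GB remain.
Put 334 GB in tape 3; 129 GB remain.
Put 332 GB in tape 4; 468 GB remain.
Put 329 GB in tape 4; 139 GB remain.
Put 324 GB in tape 5; 476 GB remain.
Put 322 GB in tape 5; 154 GB remain.
Put 297 GB in tape 6; 503 GB remain.
Put 297 GB in tape 6; 206 GB remain.
Put 294 GB in tape 7; 506 GB remain.
Put 292 GB in tape 7; 214 GB remain.
Put 290 GB in tape 8; 510 GB remain.
Final tapes: [346,343] [338,338] [337,334] [332,329] [324,322] [297,297] [294,292] [290].

8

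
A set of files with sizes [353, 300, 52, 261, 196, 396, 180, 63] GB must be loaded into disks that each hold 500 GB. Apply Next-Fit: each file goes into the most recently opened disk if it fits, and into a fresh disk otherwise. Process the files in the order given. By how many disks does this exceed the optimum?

1

Next-Fit: [353] [300,52] [261,196] [396] [180,63] → 5 disks.
Total size 1801 GB; any packing needs at least ⌈1801/500⌉ = 4 disks.
An optimal packing achieves that bound: [396,63] [353,52] [300,196] [261,180] → 4 disks.
Excess: 5 − 4 = 1.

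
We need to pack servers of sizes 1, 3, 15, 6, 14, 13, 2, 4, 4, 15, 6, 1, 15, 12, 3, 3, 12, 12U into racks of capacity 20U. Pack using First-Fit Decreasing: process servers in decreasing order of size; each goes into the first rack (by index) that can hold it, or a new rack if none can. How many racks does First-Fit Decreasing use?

Sorted descending: 15, 15, 15, 14, 13, 12, 12, 12, 6, 6, 4, 4, 3, 3, 3, 2, 1, 1.
15U → rack 1 (remaining 5U)
15U → rack 2 (remaining 5U)
15U → rack 3 (remaining 5U)
14U → rack 4 (remaining 6U)
13U → rack 5 (remaining 7U)
12U → rack 6 (remaining 8U)
12U → rack 7 (remaining 8U)
12U → rack 8 (remaining 8U)
6U → rack 4 (remaining 0U)
6U → rack 5 (remaining 1U)
4U → rack 1 (remaining 1U)
4U → rack 2 (remaining 1U)
3U → rack 3 (remaining 2U)
3U → rack 6 (remaining 5U)
3U → rack 6 (remaining 2U)
2U → rack 3 (remaining 0U)
1U → rack 1 (remaining 0U)
1U → rack 2 (remaining 0U)
Final racks: [15,4,1] [15,4,1] [15,3,2] [14,6] [13,6] [12,3,3] [12] [12].

8 racks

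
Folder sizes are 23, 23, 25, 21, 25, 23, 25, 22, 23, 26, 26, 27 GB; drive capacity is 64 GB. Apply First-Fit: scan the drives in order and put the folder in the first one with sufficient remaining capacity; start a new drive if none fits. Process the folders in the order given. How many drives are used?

drive 1: place 23 GB, 41 GB left
drive 1: place 23 GB, 18 GB left
drive 2: place 25 GB, 39 GB left
drive 2: place 21 GB, 18 GB left
drive 3: place 25 GB, 39 GB left
drive 3: place 23 GB, 16 GB left
drive 4: place 25 GB, 39 GB left
drive 4: place 22 GB, 17 GB left
drive 5: place 23 GB, 41 GB left
drive 5: place 26 GB, 15 GB left
drive 6: place 26 GB, 38 GB left
drive 6: place 27 GB, 11 GB left

6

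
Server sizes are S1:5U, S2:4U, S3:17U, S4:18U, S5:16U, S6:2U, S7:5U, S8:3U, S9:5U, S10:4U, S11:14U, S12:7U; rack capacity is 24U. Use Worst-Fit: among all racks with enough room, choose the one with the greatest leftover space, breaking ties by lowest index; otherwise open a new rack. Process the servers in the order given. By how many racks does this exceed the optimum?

0

Worst-Fit: [5,4,2,5,3] [17,4] [18] [16,5] [14,7] → 5 racks.
Total size 100U; any packing needs at least ⌈100/24⌉ = 5 racks.
So 5 is already optimal.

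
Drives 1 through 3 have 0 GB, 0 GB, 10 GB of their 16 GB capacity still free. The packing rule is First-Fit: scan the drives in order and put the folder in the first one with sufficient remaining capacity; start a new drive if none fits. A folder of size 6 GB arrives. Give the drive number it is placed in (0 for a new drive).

Drives with room: drive 3 (10 GB).
The first with room is drive 3.

3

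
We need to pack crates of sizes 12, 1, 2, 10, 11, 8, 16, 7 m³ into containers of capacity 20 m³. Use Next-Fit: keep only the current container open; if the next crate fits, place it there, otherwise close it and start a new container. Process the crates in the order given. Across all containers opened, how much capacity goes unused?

33

Put 12 m³ in container 1; 8 m³ remain.
Put 1 m³ in container 1; 7 m³ remain.
Put 2 m³ in container 1; 5 m³ remain.
Put 10 m³ in container 2; 10 m³ remain.
Put 11 m³ in container 3; 9 m³ remain.
Put 8 m³ in container 3; 1 m³ remain.
Put 16 m³ in container 4; 4 m³ remain.
Put 7 m³ in container 5; 13 m³ remain.
5 containers × 20 m³ = 100 m³; used 67 m³; unused 33 m³.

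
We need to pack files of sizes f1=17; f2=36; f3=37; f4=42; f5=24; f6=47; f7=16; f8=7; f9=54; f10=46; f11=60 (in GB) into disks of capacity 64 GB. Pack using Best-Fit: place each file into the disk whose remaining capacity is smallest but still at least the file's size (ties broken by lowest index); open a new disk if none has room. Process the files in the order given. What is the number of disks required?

disk 1: place f1 (17 GB), 47 GB left
disk 1: place f2 (36 GB), 11 GB left
disk 2: place f3 (37 GB), 27 GB left
disk 3: place f4 (42 GB), 22 GB left
disk 2: place f5 (24 GB), 3 GB left
disk 4: place f6 (47 GB), 17 GB left
disk 4: place f7 (16 GB), 1 GB left
disk 1: place f8 (7 GB), 4 GB left
disk 5: place f9 (54 GB), 10 GB left
disk 6: place f10 (46 GB), 18 GB left
disk 7: place f11 (60 GB), 4 GB left

7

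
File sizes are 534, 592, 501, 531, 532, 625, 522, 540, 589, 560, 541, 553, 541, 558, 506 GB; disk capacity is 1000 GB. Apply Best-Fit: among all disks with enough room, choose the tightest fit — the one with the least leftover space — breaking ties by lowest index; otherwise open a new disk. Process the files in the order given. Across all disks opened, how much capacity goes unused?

disk 1: place 534 GB, 466 GB left
disk 2: place 592 GB, 408 GB left
disk 3: place 501 GB, 499 GB left
disk 4: place 531 GB, 469 GB left
disk 5: place 532 GB, 468 GB left
disk 6: place 625 GB, 375 GB left
disk 7: place 522 GB, 478 GB left
disk 8: place 540 GB, 460 GB left
disk 9: place 589 GB, 411 GB left
disk 10: place 560 GB, 440 GB left
disk 11: place 541 GB, 459 GB left
disk 12: place 553 GB, 447 GB left
disk 13: place 541 GB, 459 GB left
disk 14: place 558 GB, 442 GB left
disk 15: place 506 GB, 494 GB left
15 disks × 1000 GB = 15000 GB; used 8225 GB; unused 6775 GB.

6775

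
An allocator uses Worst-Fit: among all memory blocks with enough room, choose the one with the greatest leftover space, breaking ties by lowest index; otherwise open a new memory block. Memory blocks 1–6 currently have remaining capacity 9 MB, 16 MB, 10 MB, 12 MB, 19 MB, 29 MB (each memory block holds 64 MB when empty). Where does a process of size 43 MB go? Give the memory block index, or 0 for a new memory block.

No memory block has ≥ 43 MB free, so a new memory block is opened.

0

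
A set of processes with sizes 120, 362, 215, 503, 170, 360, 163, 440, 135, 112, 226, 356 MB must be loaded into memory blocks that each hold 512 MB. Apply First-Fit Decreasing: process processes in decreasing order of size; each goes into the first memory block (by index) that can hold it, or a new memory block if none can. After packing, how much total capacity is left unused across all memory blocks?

Sorted descending: 503, 440, 362, 360, 356, 226, 215, 170, 163, 135, 120, 112.
memory block 1: place 503 MB, 9 MB left
memory block 2: place 440 MB, 72 MB left
memory block 3: place 362 MB, 150 MB left
memory block 4: place 360 MB, 152 MB left
memory block 5: place 356 MB, 156 MB left
memory block 6: place 226 MB, 286 MB left
memory block 6: place 215 MB, 71 MB left
memory block 7: place 170 MB, 342 MB left
memory block 7: place 163 MB, 179 MB left
memory block 3: place 135 MB, 15 MB left
memory block 4: place 120 MB, 32 MB left
memory block 5: place 112 MB, 44 MB left
7 memory blocks × 512 MB = 3584 MB; used 3162 MB; unused 422 MB.

422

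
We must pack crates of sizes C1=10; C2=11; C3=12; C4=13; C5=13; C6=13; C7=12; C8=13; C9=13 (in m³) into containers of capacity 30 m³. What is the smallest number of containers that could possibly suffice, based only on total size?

4 containers

Total size = 10 + 11 + 12 + 13 + 13 + 13 + 12 + 13 + 13 = 110 m³.
⌈110 / 30⌉ = 4.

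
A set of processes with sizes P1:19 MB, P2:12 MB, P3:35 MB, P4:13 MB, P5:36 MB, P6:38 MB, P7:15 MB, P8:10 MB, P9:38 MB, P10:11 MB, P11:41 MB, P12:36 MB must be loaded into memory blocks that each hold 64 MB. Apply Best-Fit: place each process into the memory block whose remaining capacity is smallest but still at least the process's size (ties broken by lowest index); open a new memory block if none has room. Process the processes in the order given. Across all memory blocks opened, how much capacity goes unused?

144

memory block 1: place P1 (19 MB), 45 MB left
memory block 1: place P2 (12 MB), 33 MB left
memory block 2: place P3 (35 MB), 29 MB left
memory block 2: place P4 (13 MB), 16 MB left
memory block 3: place P5 (36 MB), 28 MB left
memory block 4: place P6 (38 MB), 26 MB left
memory block 2: place P7 (15 MB), 1 MB left
memory block 4: place P8 (10 MB), 16 MB left
memory block 5: place P9 (38 MB), 26 MB left
memory block 4: place P10 (11 MB), 5 MB left
memory block 6: place P11 (41 MB), 23 MB left
memory block 7: place P12 (36 MB), 28 MB left
7 memory blocks × 64 MB = 448 MB; used 304 MB; unused 144 MB.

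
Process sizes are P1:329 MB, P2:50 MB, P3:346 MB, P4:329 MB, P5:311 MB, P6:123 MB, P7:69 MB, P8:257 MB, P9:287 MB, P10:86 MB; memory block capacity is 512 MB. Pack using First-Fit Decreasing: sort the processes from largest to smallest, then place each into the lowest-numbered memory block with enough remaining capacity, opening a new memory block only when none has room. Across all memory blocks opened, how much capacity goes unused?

Sorted descending: 346, 329, 329, 311, 287, 257, 123, 86, 69, 50.
346 MB → memory block 1 (remaining 166 MB)
329 MB → memory block 2 (remaining 183 MB)
329 MB → memory block 3 (remaining 183 MB)
311 MB → memory block 4 (remaining 201 MB)
287 MB → memory block 5 (remaining 225 MB)
257 MB → memory block 6 (remaining 255 MB)
123 MB → memory block 1 (remaining 43 MB)
86 MB → memory block 2 (remaining 97 MB)
69 MB → memory block 2 (remaining 28 MB)
50 MB → memory block 3 (remaining 133 MB)
6 memory blocks × 512 MB = 3072 MB; used 2187 MB; unused 885 MB.

885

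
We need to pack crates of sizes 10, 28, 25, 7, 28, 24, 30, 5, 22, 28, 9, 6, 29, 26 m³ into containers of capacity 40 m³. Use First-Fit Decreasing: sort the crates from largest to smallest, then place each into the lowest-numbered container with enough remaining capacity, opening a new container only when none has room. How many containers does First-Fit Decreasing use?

9

Sorted descending: 30, 29, 28, 28, 28, 26, 25, 24, 22, 10, 9, 7, 6, 5.
Put 30 m³ in container 1; 10 m³ remain.
Put 29 m³ in container 2; 11 m³ remain.
Put 28 m³ in container 3; 12 m³ remain.
Put 28 m³ in container 4; 12 m³ remain.
Put 28 m³ in container 5; 12 m³ remain.
Put 26 m³ in container 6; 14 m³ remain.
Put 25 m³ in container 7; 15 m³ remain.
Put 24 m³ in container 8; 16 m³ remain.
Put 22 m³ in container 9; 18 m³ remain.
Put 10 m³ in container 1; 0 m³ remain.
Put 9 m³ in container 2; 2 m³ remain.
Put 7 m³ in container 3; 5 m³ remain.
Put 6 m³ in container 4; 6 m³ remain.
Put 5 m³ in container 3; 0 m³ remain.
Final containers: [30,10] [29,9] [28,7,5] [28,6] [28] [26] [25] [24] [22].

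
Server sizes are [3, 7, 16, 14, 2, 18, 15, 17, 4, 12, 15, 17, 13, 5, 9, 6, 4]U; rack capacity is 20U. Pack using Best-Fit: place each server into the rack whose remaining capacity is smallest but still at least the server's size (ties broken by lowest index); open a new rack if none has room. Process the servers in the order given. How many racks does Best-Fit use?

3U → rack 1 (remaining 17U)
7U → rack 1 (remaining 10U)
16U → rack 2 (remaining 4U)
14U → rack 3 (remaining 6U)
2U → rack 2 (remaining 2U)
18U → rack 4 (remaining 2U)
15U → rack 5 (remaining 5U)
17U → rack 6 (remaining 3U)
4U → rack 5 (remaining 1U)
12U → rack 7 (remaining 8U)
15U → rack 8 (remaining 5U)
17U → rack 9 (remaining 3U)
13U → rack 10 (remaining 7U)
5U → rack 8 (remaining 0U)
9U → rack 1 (remaining 1U)
6U → rack 3 (remaining 0U)
4U → rack 10 (remaining 3U)
Final racks: [3,7,9] [16,2] [14,6] [18] [15,4] [17] [12] [15,5] [17] [13,4].

10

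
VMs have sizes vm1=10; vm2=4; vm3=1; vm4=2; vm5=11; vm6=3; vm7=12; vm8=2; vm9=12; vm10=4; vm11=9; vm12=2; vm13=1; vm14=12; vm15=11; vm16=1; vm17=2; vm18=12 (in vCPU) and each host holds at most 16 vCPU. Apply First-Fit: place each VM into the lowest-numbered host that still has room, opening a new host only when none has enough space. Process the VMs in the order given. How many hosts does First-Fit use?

8

vm1 (10 vCPU) → host 1 (remaining 6 vCPU)
vm2 (4 vCPU) → host 1 (remaining 2 vCPU)
vm3 (1 vCPU) → host 1 (remaining 1 vCPU)
vm4 (2 vCPU) → host 2 (remaining 14 vCPU)
vm5 (11 vCPU) → host 2 (remaining 3 vCPU)
vm6 (3 vCPU) → host 2 (remaining 0 vCPU)
vm7 (12 vCPU) → host 3 (remaining 4 vCPU)
vm8 (2 vCPU) → host 3 (remaining 2 vCPU)
vm9 (12 vCPU) → host 4 (remaining 4 vCPU)
vm10 (4 vCPU) → host 4 (remaining 0 vCPU)
vm11 (9 vCPU) → host 5 (remaining 7 vCPU)
vm12 (2 vCPU) → host 3 (remaining 0 vCPU)
vm13 (1 vCPU) → host 1 (remaining 0 vCPU)
vm14 (12 vCPU) → host 6 (remaining 4 vCPU)
vm15 (11 vCPU) → host 7 (remaining 5 vCPU)
vm16 (1 vCPU) → host 5 (remaining 6 vCPU)
vm17 (2 vCPU) → host 5 (remaining 4 vCPU)
vm18 (12 vCPU) → host 8 (remaining 4 vCPU)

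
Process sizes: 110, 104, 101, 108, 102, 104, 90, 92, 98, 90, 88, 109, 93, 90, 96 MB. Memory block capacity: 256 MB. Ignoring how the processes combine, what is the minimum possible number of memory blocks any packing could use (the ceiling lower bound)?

6 memory blocks

Total size = 110 + 104 + 101 + 108 + 102 + 104 + 90 + 92 + 98 + 90 + 88 + 109 + 93 + 90 + 96 = 1475 MB.
⌈1475 / 256⌉ = 6.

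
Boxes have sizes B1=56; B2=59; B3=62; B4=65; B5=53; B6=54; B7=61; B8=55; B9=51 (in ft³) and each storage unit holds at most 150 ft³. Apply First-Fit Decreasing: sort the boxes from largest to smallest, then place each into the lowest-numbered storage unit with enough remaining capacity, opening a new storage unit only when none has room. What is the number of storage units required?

5 storage units

Sorted descending: 65, 62, 61, 59, 56, 55, 54, 53, 51.
65 ft³ → storage unit 1 (remaining 85 ft³)
62 ft³ → storage unit 1 (remaining 23 ft³)
61 ft³ → storage unit 2 (remaining 89 ft³)
59 ft³ → storage unit 2 (remaining 30 ft³)
56 ft³ → storage unit 3 (remaining 94 ft³)
55 ft³ → storage unit 3 (remaining 39 ft³)
54 ft³ → storage unit 4 (remaining 96 ft³)
53 ft³ → storage unit 4 (remaining 43 ft³)
51 ft³ → storage unit 5 (remaining 99 ft³)
Final storage units: [65,62] [61,59] [56,55] [54,53] [51].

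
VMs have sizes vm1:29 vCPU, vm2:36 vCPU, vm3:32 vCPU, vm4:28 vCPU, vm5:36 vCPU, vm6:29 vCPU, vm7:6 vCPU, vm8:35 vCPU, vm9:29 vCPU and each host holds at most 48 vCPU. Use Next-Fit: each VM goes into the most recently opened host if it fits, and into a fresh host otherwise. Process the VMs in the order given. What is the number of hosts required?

Put vm1 (29 vCPU) in host 1; 19 vCPU remain.
Put vm2 (36 vCPU) in host 2; 12 vCPU remain.
Put vm3 (32 vCPU) in host 3; 16 vCPU remain.
Put vm4 (28 vCPU) in host 4; 20 vCPU remain.
Put vm5 (36 vCPU) in host 5; 12 vCPU remain.
Put vm6 (29 vCPU) in host 6; 19 vCPU remain.
Put vm7 (6 vCPU) in host 6; 13 vCPU remain.
Put vm8 (35 vCPU) in host 7; 13 vCPU remain.
Put vm9 (29 vCPU) in host 8; 19 vCPU remain.
Final hosts: [29] [36] [32] [28] [36] [29,6] [35] [29].

8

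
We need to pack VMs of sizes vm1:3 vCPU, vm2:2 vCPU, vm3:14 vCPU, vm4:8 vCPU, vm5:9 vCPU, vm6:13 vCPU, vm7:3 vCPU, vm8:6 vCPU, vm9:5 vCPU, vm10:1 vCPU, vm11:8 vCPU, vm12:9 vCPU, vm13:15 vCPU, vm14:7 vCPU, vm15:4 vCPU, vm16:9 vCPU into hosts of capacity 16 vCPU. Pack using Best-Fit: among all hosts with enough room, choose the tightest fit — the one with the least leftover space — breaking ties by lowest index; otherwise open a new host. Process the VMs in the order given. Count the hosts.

8

vm1 (3 vCPU) → host 1 (remaining 13 vCPU)
vm2 (2 vCPU) → host 1 (remaining 11 vCPU)
vm3 (14 vCPU) → host 2 (remaining 2 vCPU)
vm4 (8 vCPU) → host 1 (remaining 3 vCPU)
vm5 (9 vCPU) → host 3 (remaining 7 vCPU)
vm6 (13 vCPU) → host 4 (remaining 3 vCPU)
vm7 (3 vCPU) → host 1 (remaining 0 vCPU)
vm8 (6 vCPU) → host 3 (remaining 1 vCPU)
vm9 (5 vCPU) → host 5 (remaining 11 vCPU)
vm10 (1 vCPU) → host 3 (remaining 0 vCPU)
vm11 (8 vCPU) → host 5 (remaining 3 vCPU)
vm12 (9 vCPU) → host 6 (remaining 7 vCPU)
vm13 (15 vCPU) → host 7 (remaining 1 vCPU)
vm14 (7 vCPU) → host 6 (remaining 0 vCPU)
vm15 (4 vCPU) → host 8 (remaining 12 vCPU)
vm16 (9 vCPU) → host 8 (remaining 3 vCPU)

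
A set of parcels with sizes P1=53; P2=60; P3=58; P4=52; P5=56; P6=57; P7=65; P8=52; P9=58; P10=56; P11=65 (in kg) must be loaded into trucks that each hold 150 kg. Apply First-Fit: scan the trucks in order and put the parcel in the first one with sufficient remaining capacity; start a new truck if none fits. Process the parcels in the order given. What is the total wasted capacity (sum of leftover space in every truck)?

P1 (53 kg) → truck 1 (remaining 97 kg)
P2 (60 kg) → truck 1 (remaining 37 kg)
P3 (58 kg) → truck 2 (remaining 92 kg)
P4 (52 kg) → truck 2 (remaining 40 kg)
P5 (56 kg) → truck 3 (remaining 94 kg)
P6 (57 kg) → truck 3 (remaining 37 kg)
P7 (65 kg) → truck 4 (remaining 85 kg)
P8 (52 kg) → truck 4 (remaining 33 kg)
P9 (58 kg) → truck 5 (remaining 92 kg)
P10 (56 kg) → truck 5 (remaining 36 kg)
P11 (65 kg) → truck 6 (remaining 85 kg)
6 trucks × 150 kg = 900 kg; used 632 kg; unused 268 kg.

268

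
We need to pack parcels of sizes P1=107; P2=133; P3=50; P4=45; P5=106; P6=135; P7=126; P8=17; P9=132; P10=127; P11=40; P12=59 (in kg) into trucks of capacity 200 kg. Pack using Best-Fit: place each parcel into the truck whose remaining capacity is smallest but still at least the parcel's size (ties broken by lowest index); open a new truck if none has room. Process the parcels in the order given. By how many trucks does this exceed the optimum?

0

Best-Fit: [107,45,40] [133,50,17] [106] [135,59] [126] [132] [127] → 7 trucks.
7 parcels exceed 100 kg (half the capacity), and no two of those can share a truck, so at least 7 trucks are needed.
So 7 is already optimal.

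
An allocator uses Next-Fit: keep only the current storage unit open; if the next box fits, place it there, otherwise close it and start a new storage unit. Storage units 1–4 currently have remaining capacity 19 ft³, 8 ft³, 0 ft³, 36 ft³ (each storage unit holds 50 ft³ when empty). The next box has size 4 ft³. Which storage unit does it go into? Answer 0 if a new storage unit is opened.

4

Next-Fit only looks at storage unit 4, which has 36 ft³ free.
4 ft³ fits there.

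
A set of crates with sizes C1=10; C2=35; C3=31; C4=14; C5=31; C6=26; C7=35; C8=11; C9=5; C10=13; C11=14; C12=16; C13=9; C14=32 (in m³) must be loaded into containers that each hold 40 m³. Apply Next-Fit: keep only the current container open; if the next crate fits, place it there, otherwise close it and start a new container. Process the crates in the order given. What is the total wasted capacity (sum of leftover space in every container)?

Put C1 (10 m³) in container 1; 30 m³ remain.
Put C2 (35 m³) in container 2; 5 m³ remain.
Put C3 (31 m³) in container 3; 9 m³ remain.
Put C4 (14 m³) in container 4; 26 m³ remain.
Put C5 (31 m³) in container 5; 9 m³ remain.
Put C6 (26 m³) in container 6; 14 m³ remain.
Put C7 (35 m³) in container 7; 5 m³ remain.
Put C8 (11 m³) in container 8; 29 m³ remain.
Put C9 (5 m³) in container 8; 24 m³ remain.
Put C10 (13 m³) in container 8; 11 m³ remain.
Put C11 (14 m³) in container 9; 26 m³ remain.
Put C12 (16 m³) in container 9; 10 m³ remain.
Put C13 (9 m³) in container 9; 1 m³ remain.
Put C14 (32 m³) in container 10; 8 m³ remain.
10 containers × 40 m³ = 400 m³; used 282 m³; unused 118 m³.

118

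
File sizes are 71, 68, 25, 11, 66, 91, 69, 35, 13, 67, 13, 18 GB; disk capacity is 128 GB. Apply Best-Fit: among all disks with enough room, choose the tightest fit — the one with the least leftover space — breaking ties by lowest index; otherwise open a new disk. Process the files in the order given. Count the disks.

6

Put 71 GB in disk 1; 57 GB remain.
Put 68 GB in disk 2; 60 GB remain.
Put 25 GB in disk 1; 32 GB remain.
Put 11 GB in disk 1; 21 GB remain.
Put 66 GB in disk 3; 62 GB remain.
Put 91 GB in disk 4; 37 GB remain.
Put 69 GB in disk 5; 59 GB remain.
Put 35 GB in disk 4; 2 GB remain.
Put 13 GB in disk 1; 8 GB remain.
Put 67 GB in disk 6; 61 GB remain.
Put 13 GB in disk 5; 46 GB remain.
Put 18 GB in disk 5; 28 GB remain.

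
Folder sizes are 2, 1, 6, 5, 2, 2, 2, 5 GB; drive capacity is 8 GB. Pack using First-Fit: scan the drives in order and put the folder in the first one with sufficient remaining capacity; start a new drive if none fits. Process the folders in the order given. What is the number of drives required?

drive 1: place 2 GB, 6 GB left
drive 1: place 1 GB, 5 GB left
drive 2: place 6 GB, 2 GB left
drive 1: place 5 GB, 0 GB left
drive 2: place 2 GB, 0 GB left
drive 3: place 2 GB, 6 GB left
drive 3: place 2 GB, 4 GB left
drive 4: place 5 GB, 3 GB left

4 drives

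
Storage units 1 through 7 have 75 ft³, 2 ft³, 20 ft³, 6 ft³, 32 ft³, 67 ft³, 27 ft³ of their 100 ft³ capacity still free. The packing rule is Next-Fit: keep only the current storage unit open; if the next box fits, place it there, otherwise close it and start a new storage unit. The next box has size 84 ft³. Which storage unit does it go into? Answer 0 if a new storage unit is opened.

Next-Fit only looks at storage unit 7, which has 27 ft³ free.
84 ft³ does not fit, so a new storage unit is opened.

0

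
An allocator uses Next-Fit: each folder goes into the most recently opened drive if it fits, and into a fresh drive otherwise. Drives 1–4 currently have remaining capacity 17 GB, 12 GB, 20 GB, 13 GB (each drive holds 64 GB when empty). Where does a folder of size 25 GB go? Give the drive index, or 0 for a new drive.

Next-Fit only looks at drive 4, which has 13 GB free.
25 GB does not fit, so a new drive is opened.

0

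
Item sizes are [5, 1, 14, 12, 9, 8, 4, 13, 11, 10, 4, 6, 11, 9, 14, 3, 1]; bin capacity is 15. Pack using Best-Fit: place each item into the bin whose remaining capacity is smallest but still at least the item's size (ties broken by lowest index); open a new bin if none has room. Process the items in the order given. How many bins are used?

10 bins

5 → bin 1 (remaining 10)
1 → bin 1 (remaining 9)
14 → bin 2 (remaining 1)
12 → bin 3 (remaining 3)
9 → bin 1 (remaining 0)
8 → bin 4 (remaining 7)
4 → bin 4 (remaining 3)
13 → bin 5 (remaining 2)
11 → bin 6 (remaining 4)
10 → bin 7 (remaining 5)
4 → bin 6 (remaining 0)
6 → bin 8 (remaining 9)
11 → bin 9 (remaining 4)
9 → bin 8 (remaining 0)
14 → bin 10 (remaining 1)
3 → bin 3 (remaining 0)
1 → bin 2 (remaining 0)
Final bins: [5,1,9] [14,1] [12,3] [8,4] [13] [11,4] [10] [6,9] [11] [14].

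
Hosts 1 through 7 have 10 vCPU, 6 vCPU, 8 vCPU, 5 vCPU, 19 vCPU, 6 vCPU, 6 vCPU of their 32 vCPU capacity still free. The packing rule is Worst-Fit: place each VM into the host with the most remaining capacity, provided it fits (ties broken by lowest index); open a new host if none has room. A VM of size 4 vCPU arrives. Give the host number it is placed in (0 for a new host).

Hosts with room: host 1 (10 vCPU), host 2 (6 vCPU), host 3 (8 vCPU), host 4 (5 vCPU), host 5 (19 vCPU), host 6 (6 vCPU), host 7 (6 vCPU).
Most room is host 5 with 19 vCPU free.

5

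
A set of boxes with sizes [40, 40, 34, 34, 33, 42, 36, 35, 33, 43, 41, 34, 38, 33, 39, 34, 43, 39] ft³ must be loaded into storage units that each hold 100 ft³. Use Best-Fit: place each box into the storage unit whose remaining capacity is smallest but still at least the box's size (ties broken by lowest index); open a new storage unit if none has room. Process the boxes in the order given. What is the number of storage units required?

Put 40 ft³ in storage unit 1; 60 ft³ remain.
Put 40 ft³ in storage unit 1; 20 ft³ remain.
Put 34 ft³ in storage unit 2; 66 ft³ remain.
Put 34 ft³ in storage unit 2; 32 ft³ remain.
Put 33 ft³ in storage unit 3; 67 ft³ remain.
Put 42 ft³ in storage unit 3; 25 ft³ remain.
Put 36 ft³ in storage unit 4; 64 ft³ remain.
Put 35 ft³ in storage unit 4; 29 ft³ remain.
Put 33 ft³ in storage unit 5; 67 ft³ remain.
Put 43 ft³ in storage unit 5; 24 ft³ remain.
Put 41 ft³ in storage unit 6; 59 ft³ remain.
Put 34 ft³ in storage unit 6; 25 ft³ remain.
Put 38 ft³ in storage unit 7; 62 ft³ remain.
Put 33 ft³ in storage unit 7; 29 ft³ remain.
Put 39 ft³ in storage unit 8; 61 ft³ remain.
Put 34 ft³ in storage unit 8; 27 ft³ remain.
Put 43 ft³ in storage unit 9; 57 ft³ remain.
Put 39 ft³ in storage unit 9; 18 ft³ remain.

9 storage units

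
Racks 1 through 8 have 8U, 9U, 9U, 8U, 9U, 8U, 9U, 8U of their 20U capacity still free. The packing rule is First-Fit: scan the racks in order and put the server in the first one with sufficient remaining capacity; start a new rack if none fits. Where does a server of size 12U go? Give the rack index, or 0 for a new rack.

No rack has ≥ 12U free, so a new rack is opened.

0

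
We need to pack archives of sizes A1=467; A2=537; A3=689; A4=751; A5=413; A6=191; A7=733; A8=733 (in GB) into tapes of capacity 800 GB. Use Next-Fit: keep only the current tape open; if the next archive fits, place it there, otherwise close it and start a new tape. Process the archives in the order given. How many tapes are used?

Put A1 (467 GB) in tape 1; 333 GB remain.
Put A2 (537 GB) in tape 2; 263 GB remain.
Put A3 (689 GB) in tape 3; 111 GB remain.
Put A4 (751 GB) in tape 4; 49 GB remain.
Put A5 (413 GB) in tape 5; 387 GB remain.
Put A6 (191 GB) in tape 5; 196 GB remain.
Put A7 (733 GB) in tape 6; 67 GB remain.
Put A8 (733 GB) in tape 7; 67 GB remain.
Final tapes: [467] [537] [689] [751] [413,191] [733] [733].

7 tapes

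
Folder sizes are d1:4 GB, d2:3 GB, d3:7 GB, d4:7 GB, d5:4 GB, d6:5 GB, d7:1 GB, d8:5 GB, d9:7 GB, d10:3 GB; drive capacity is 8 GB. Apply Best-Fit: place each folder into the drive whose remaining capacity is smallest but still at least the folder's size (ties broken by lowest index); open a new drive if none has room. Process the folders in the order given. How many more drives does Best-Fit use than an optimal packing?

Best-Fit: [4,3,1] [7] [7] [4] [5,3] [5] [7] → 7 drives.
Total size 46 GB; any packing needs at least ⌈46/8⌉ = 6 drives.
An optimal packing achieves that bound: [7,1] [7] [7] [5,3] [5,3] [4,4] → 6 drives.
Excess: 7 − 6 = 1.

1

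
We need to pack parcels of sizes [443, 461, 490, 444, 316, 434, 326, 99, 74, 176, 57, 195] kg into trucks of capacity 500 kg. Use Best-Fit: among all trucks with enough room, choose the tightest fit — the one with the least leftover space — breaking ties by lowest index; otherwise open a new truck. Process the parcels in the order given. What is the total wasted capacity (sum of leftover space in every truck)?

485

truck 1: place 443 kg, 57 kg left
truck 2: place 461 kg, 39 kg left
truck 3: place 490 kg, 10 kg left
truck 4: place 444 kg, 56 kg left
truck 5: place 316 kg, 184 kg left
truck 6: place 434 kg, 66 kg left
truck 7: place 326 kg, 174 kg left
truck 7: place 99 kg, 75 kg left
truck 7: place 74 kg, 1 kg left
truck 5: place 176 kg, 8 kg left
truck 1: place 57 kg, 0 kg left
truck 8: place 195 kg, 305 kg left
8 trucks × 500 kg = 4000 kg; used 3515 kg; unused 485 kg.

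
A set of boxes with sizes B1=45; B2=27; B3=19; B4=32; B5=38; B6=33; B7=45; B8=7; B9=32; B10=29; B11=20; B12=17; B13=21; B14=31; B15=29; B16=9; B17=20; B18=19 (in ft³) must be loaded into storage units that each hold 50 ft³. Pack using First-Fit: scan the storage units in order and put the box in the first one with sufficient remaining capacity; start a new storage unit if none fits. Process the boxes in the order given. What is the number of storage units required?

storage unit 1: place B1 (45 ft³), 5 ft³ left
storage unit 2: place B2 (27 ft³), 23 ft³ left
storage unit 2: place B3 (19 ft³), 4 ft³ left
storage unit 3: place B4 (32 ft³), 18 ft³ left
storage unit 4: place B5 (38 ft³), 12 ft³ left
storage unit 5: place B6 (33 ft³), 17 ft³ left
storage unit 6: place B7 (45 ft³), 5 ft³ left
storage unit 3: place B8 (7 ft³), 11 ft³ left
storage unit 7: place B9 (32 ft³), 18 ft³ left
storage unit 8: place B10 (29 ft³), 21 ft³ left
storage unit 8: place B11 (20 ft³), 1 ft³ left
storage unit 5: place B12 (17 ft³), 0 ft³ left
storage unit 9: place B13 (21 ft³), 29 ft³ left
storage unit 10: place B14 (31 ft³), 19 ft³ left
storage unit 9: place B15 (29 ft³), 0 ft³ left
storage unit 3: place B16 (9 ft³), 2 ft³ left
storage unit 11: place B17 (20 ft³), 30 ft³ left
storage unit 10: place B18 (19 ft³), 0 ft³ left
Final storage units: [45] [27,19] [32,7,9] [38] [33,17] [45] [32] [29,20] [21,29] [31,19] [20].

11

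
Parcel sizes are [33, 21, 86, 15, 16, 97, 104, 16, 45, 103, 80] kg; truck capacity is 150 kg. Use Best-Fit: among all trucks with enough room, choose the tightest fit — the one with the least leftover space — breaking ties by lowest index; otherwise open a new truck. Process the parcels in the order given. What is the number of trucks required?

5 trucks

Put 33 kg in truck 1; 117 kg remain.
Put 21 kg in truck 1; 96 kg remain.
Put 86 kg in truck 1; 10 kg remain.
Put 15 kg in truck 2; 135 kg remain.
Put 16 kg in truck 2; 119 kg remain.
Put 97 kg in truck 2; 22 kg remain.
Put 104 kg in truck 3; 46 kg remain.
Put 16 kg in truck 2; 6 kg remain.
Put 45 kg in truck 3; 1 kg remain.
Put 103 kg in truck 4; 47 kg remain.
Put 80 kg in truck 5; 70 kg remain.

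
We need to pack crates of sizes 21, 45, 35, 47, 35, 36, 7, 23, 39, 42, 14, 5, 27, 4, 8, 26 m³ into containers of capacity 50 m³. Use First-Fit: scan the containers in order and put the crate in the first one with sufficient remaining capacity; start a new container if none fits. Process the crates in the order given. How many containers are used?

10 containers

Put 21 m³ in container 1; 29 m³ remain.
Put 45 m³ in container 2; 5 m³ remain.
Put 35 m³ in container 3; 15 m³ remain.
Put 47 m³ in container 4; 3 m³ remain.
Put 35 m³ in container 5; 15 m³ remain.
Put 36 m³ in container 6; 14 m³ remain.
Put 7 m³ in container 1; 22 m³ remain.
Put 23 m³ in container 7; 27 m³ remain.
Put 39 m³ in container 8; 11 m³ remain.
Put 42 m³ in container 9; 8 m³ remain.
Put 14 m³ in container 1; 8 m³ remain.
Put 5 m³ in container 1; 3 m³ remain.
Put 27 m³ in container 7; 0 m³ remain.
Put 4 m³ in container 2; 1 m³ remain.
Put 8 m³ in container 3; 7 m³ remain.
Put 26 m³ in container 10; 24 m³ remain.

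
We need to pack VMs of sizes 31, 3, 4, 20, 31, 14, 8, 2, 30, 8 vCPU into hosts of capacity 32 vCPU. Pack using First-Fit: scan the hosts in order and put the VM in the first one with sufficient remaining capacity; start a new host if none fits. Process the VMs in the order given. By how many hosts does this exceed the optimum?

First-Fit: [31] [3,4,20,2] [31] [14,8,8] [30] → 5 hosts.
Total size 151 vCPU; any packing needs at least ⌈151/32⌉ = 5 hosts.
So 5 is already optimal.

0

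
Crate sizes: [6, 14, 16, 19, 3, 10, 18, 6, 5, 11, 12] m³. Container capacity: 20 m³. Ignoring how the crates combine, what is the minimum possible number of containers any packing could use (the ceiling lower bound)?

Total size = 6 + 14 + 16 + 19 + 3 + 10 + 18 + 6 + 5 + 11 + 12 = 120 m³.
⌈120 / 20⌉ = 6.

6 containers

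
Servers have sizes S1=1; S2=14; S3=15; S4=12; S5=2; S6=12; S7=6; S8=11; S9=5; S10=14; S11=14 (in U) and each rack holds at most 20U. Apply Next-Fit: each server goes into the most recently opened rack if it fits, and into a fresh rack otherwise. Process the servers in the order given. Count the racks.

7 racks

S1 (1U) → rack 1 (remaining 19U)
S2 (14U) → rack 1 (remaining 5U)
S3 (15U) → rack 2 (remaining 5U)
S4 (12U) → rack 3 (remaining 8U)
S5 (2U) → rack 3 (remaining 6U)
S6 (12U) → rack 4 (remaining 8U)
S7 (6U) → rack 4 (remaining 2U)
S8 (11U) → rack 5 (remaining 9U)
S9 (5U) → rack 5 (remaining 4U)
S10 (14U) → rack 6 (remaining 6U)
S11 (14U) → rack 7 (remaining 6U)
Final racks: [1,14] [15] [12,2] [12,6] [11,5] [14] [14].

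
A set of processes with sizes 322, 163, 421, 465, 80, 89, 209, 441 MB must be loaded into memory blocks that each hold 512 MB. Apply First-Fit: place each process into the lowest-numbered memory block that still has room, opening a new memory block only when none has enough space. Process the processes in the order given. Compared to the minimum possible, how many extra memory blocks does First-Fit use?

First-Fit: [322,163] [421,80] [465] [89,209] [441] → 5 memory blocks.
Total size 2190 MB; any packing needs at least ⌈2190/512⌉ = 5 memory blocks.
So 5 is already optimal.

0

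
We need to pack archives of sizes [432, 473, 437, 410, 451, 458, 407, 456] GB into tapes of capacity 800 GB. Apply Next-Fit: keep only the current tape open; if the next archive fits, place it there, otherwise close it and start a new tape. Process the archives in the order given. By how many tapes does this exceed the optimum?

0

Next-Fit: [432] [473] [437] [410] [451] [458] [407] [456] → 8 tapes.
8 archives exceed 400 GB (half the capacity), and no two of those can share a tape, so at least 8 tapes are needed.
So 8 is already optimal.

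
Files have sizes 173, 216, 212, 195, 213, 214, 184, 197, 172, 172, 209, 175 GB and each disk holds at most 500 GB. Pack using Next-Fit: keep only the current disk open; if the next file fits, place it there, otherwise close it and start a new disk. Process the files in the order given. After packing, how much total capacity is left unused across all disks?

Put 173 GB in disk 1; 327 GB remain.
Put 216 GB in disk 1; 111 GB remain.
Put 212 GB in disk 2; 288 GB remain.
Put 195 GB in disk 2; 93 GB remain.
Put 213 GB in disk 3; 287 GB remain.
Put 214 GB in disk 3; 73 GB remain.
Put 184 GB in disk 4; 316 GB remain.
Put 197 GB in disk 4; 119 GB remain.
Put 172 GB in disk 5; 328 GB remain.
Put 172 GB in disk 5; 156 GB remain.
Put 209 GB in disk 6; 291 GB remain.
Put 175 GB in disk 6; 116 GB remain.
6 disks × 500 GB = 3000 GB; used 2332 GB; unused 668 GB.

668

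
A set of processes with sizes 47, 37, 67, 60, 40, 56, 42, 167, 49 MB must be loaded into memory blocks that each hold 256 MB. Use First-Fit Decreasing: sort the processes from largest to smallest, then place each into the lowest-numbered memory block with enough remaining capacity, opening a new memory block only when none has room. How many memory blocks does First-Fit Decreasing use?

Sorted descending: 167, 67, 60, 56, 49, 47, 42, 40, 37.
memory block 1: place 167 MB, 89 MB left
memory block 1: place 67 MB, 22 MB left
memory block 2: place 60 MB, 196 MB left
memory block 2: place 56 MB, 140 MB left
memory block 2: place 49 MB, 91 MB left
memory block 2: place 47 MB, 44 MB left
memory block 2: place 42 MB, 2 MB left
memory block 3: place 40 MB, 216 MB left
memory block 3: place 37 MB, 179 MB left

3 memory blocks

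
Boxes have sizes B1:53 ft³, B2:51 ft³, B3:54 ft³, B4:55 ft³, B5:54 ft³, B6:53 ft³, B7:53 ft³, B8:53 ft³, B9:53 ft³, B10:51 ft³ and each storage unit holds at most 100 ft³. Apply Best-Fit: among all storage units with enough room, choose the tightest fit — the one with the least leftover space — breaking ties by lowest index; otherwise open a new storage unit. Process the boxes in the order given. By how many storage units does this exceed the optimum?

0

Best-Fit: [53] [51] [54] [55] [54] [53] [53] [53] [53] [51] → 10 storage units.
10 boxes exceed 50 ft³ (half the capacity), and no two of those can share a storage unit, so at least 10 storage units are needed.
So 10 is already optimal.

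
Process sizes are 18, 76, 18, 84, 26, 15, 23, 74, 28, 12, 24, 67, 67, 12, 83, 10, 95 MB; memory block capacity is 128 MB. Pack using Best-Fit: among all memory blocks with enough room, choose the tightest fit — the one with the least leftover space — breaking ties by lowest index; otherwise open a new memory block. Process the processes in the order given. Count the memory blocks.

18 MB → memory block 1 (remaining 110 MB)
76 MB → memory block 1 (remaining 34 MB)
18 MB → memory block 1 (remaining 16 MB)
84 MB → memory block 2 (remaining 44 MB)
26 MB → memory block 2 (remaining 18 MB)
15 MB → memory block 1 (remaining 1 MB)
23 MB → memory block 3 (remaining 105 MB)
74 MB → memory block 3 (remaining 31 MB)
28 MB → memory block 3 (remaining 3 MB)
12 MB → memory block 2 (remaining 6 MB)
24 MB → memory block 4 (remaining 104 MB)
67 MB → memory block 4 (remaining 37 MB)
67 MB → memory block 5 (remaining 61 MB)
12 MB → memory block 4 (remaining 25 MB)
83 MB → memory block 6 (remaining 45 MB)
10 MB → memory block 4 (remaining 15 MB)
95 MB → memory block 7 (remaining 33 MB)
Final memory blocks: [18,76,18,15] [84,26,12] [23,74,28] [24,67,12,10] [67] [83] [95].

7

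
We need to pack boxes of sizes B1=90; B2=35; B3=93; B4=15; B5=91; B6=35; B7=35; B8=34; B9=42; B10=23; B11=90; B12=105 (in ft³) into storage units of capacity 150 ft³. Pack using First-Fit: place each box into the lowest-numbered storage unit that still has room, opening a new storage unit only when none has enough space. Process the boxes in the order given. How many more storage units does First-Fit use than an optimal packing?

1

First-Fit: [90,35,15] [93,35] [91,35,23] [34,42] [90] [105] → 6 storage units.
Total size 688 ft³; any packing needs at least ⌈688/150⌉ = 5 storage units.
An optimal packing achieves that bound: [105,42] [93,35,15] [91,35,23] [90,35] [90,34] → 5 storage units.
Excess: 6 − 5 = 1.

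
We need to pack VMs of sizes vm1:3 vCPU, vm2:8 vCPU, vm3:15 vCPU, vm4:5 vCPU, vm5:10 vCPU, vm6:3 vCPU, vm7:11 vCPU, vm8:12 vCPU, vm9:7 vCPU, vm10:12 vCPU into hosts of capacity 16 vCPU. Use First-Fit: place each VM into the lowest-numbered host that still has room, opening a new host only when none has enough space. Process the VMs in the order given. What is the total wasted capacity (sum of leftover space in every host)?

vm1 (3 vCPU) → host 1 (remaining 13 vCPU)
vm2 (8 vCPU) → host 1 (remaining 5 vCPU)
vm3 (15 vCPU) → host 2 (remaining 1 vCPU)
vm4 (5 vCPU) → host 1 (remaining 0 vCPU)
vm5 (10 vCPU) → host 3 (remaining 6 vCPU)
vm6 (3 vCPU) → host 3 (remaining 3 vCPU)
vm7 (11 vCPU) → host 4 (remaining 5 vCPU)
vm8 (12 vCPU) → host 5 (remaining 4 vCPU)
vm9 (7 vCPU) → host 6 (remaining 9 vCPU)
vm10 (12 vCPU) → host 7 (remaining 4 vCPU)
7 hosts × 16 vCPU = 112 vCPU; used 86 vCPU; unused 26 vCPU.

26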